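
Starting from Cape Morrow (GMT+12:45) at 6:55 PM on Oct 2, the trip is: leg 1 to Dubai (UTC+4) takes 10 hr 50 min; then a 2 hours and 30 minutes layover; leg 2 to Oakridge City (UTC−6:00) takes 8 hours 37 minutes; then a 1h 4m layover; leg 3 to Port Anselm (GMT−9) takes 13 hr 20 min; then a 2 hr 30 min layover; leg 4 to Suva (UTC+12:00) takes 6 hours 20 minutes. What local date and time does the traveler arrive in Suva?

3:21 PM on Oct 4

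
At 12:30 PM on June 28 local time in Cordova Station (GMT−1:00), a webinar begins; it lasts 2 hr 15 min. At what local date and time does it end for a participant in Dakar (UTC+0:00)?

Convert start to UTC: 12:30 PM + 1:00 = 1:30 PM UTC on Jun 28.
Add 2 hours and 15 minutes duration → 3:45 PM UTC.
Dakar is UTC+0, so local end time is the same: 3:45 PM on Jun 28.

3:45 PM on June 28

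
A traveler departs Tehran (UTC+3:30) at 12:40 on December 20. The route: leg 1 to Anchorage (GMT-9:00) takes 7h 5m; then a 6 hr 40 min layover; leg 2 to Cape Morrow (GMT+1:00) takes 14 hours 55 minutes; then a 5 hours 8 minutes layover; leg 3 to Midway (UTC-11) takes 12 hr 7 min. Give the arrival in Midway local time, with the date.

20:05 on December 21

Convert departure to UTC: 12:40 − 3:30 = 09:10 UTC on Dec 20.
Add 7 hours and 5 minutes leg 1 → 16:15 UTC.
Add 6 hours and 40 minutes layover in Anchorage → 22:55 UTC.
Add 14 hours 55 minutes leg 2 → 13:50 UTC (Dec 21).
Add 5 hours and 8 minutes layover in Cape Morrow → 18:58 UTC.
Add 12 hours 7 minutes leg 3 → 07:05 UTC (Dec 22).
Midway is UTC−11:00, so local arrival = 07:05 − 11:00 = 20:05 on Dec 21.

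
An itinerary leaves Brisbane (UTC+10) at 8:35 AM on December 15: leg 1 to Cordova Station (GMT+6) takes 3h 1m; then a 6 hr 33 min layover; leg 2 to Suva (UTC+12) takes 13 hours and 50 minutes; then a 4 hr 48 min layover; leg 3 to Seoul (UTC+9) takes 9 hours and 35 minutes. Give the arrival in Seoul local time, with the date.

Convert departure to UTC: 8:35 AM − 10:00 = 10:35 PM UTC on Dec 14.
Add 3 hours and 1 minute leg 1 → 1:36 AM UTC (Dec 15).
Add 6 hours 33 minutes layover in Cordova Station → 8:09 AM UTC.
Add 13 hours and 50 minutes leg 2 → 9:59 PM UTC.
Add 4 hours and 48 minutes layover in Suva → 2:47 AM UTC (Dec 16).
Add 9 hours 35 minutes leg 3 → 12:22 PM UTC.
Seoul is UTC+9:00, so local arrival = 12:22 PM + 9:00 = 9:22 PM on Dec 16.

9:22 PM on December 16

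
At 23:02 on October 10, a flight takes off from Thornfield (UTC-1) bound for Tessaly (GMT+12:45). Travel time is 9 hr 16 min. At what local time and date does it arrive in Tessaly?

22:03 on October 11

Convert departure to UTC: 23:02 + 1:00 = 00:02 UTC on Oct 11.
Add 9 hours 16 minutes travel time → 09:18 UTC.
Tessaly is UTC+12:45, so local arrival = 09:18 + 12:45 = 22:03 on Oct 11.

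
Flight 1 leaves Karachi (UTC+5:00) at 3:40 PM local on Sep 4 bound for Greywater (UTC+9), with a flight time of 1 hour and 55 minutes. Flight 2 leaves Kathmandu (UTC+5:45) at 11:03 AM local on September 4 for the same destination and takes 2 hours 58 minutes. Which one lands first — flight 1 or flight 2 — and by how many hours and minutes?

the second, by 4 hours 19 minutes

Flight 1 in UTC: 3:40 PM − 5:00 = 10:40 AM on Sep 4.
+1 hour 55 minutes → arrive 12:35 PM UTC on Sep 4.
Flight 2 in UTC: 11:03 AM − 5:45 = 5:18 AM on Sep 4.
+2 hours and 58 minutes → arrive 8:16 AM UTC on Sep 4.
Flight 2 lands earlier by 4 hours 19 minutes.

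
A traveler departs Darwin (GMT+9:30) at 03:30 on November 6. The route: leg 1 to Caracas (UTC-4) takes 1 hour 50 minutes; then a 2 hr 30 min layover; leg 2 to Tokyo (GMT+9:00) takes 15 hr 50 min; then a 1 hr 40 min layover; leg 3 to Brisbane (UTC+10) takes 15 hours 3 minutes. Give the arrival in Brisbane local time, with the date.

Convert departure to UTC: 03:30 − 9:30 = 18:00 UTC on Nov 5.
Add 1 hour 50 minutes leg 1 → 19:50 UTC.
Add 2 hours 30 minutes layover in Caracas → 22:20 UTC.
Add 15 hours 50 minutes leg 2 → 14:10 UTC (Nov 6).
Add 1 hour and 40 minutes layover in Tokyo → 15:50 UTC.
Add 15 hours 3 minutes leg 3 → 06:53 UTC (Nov 7).
Brisbane is UTC+10:00, so local arrival = 06:53 + 10:00 = 16:53 on Nov 7.

16:53 on November 7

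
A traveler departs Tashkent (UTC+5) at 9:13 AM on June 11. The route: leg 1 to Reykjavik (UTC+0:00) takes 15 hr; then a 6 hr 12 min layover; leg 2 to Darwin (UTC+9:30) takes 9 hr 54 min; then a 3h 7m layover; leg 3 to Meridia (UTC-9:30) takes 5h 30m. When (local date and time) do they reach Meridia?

10:26 AM on June 12

Convert departure to UTC: 9:13 AM − 5:00 = 4:13 AM UTC on Jun 11.
Add 15 hours leg 1 → 7:13 PM UTC.
Add 6 hours and 12 minutes layover in Reykjavik → 1:25 AM UTC (Jun 12).
Add 9 hours and 54 minutes leg 2 → 11:19 AM UTC.
Add 3 hours 7 minutes layover in Darwin → 2:26 PM UTC.
Add 5 hours and 30 minutes leg 3 → 7:56 PM UTC.
Meridia is UTC−9:30, so local arrival = 7:56 PM − 9:30 = 10:26 AM on Jun 12.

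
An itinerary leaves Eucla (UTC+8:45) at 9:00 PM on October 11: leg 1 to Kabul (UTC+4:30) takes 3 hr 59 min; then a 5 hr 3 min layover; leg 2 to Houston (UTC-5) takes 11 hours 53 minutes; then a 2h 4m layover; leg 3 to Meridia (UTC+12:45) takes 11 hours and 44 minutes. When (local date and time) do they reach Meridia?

11:43 AM on October 13

Convert departure to UTC: 9:00 PM − 8:45 = 12:15 PM UTC on Oct 11.
Add 3 hours 59 minutes leg 1 → 4:14 PM UTC.
Add 5 hours and 3 minutes layover in Kabul → 9:17 PM UTC.
Add 11 hours and 53 minutes leg 2 → 9:10 AM UTC (Oct 12).
Add 2 hours 4 minutes layover in Houston → 11:14 AM UTC.
Add 11 hours and 44 minutes leg 3 → 10:58 PM UTC.
Meridia is UTC+12:45, so local arrival = 10:58 PM + 12:45 = 11:43 AM on Oct 13.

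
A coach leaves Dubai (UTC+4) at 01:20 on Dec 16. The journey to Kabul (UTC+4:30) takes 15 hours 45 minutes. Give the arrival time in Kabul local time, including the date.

17:35 on Dec 16

Kabul is 0:30 ahead of Dubai.
After 15 hours and 45 minutes it is 17:05 in Dubai.
Shift by the zone difference: 17:05 + 0:30 = 17:35 on Dec 16 in Kabul.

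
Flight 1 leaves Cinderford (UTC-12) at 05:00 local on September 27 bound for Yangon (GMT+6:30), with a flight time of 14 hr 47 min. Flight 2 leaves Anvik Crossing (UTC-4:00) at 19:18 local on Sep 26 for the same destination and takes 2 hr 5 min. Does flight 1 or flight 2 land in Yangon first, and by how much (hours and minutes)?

the second, by 30 hours 24 minutes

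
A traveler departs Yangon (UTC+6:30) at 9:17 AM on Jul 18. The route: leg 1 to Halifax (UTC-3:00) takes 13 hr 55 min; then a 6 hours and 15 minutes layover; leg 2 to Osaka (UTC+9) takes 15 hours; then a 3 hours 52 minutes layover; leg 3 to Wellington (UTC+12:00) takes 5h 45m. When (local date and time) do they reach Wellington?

11:34 AM on July 20

Convert departure to UTC: 9:17 AM − 6:30 = 2:47 AM UTC on Jul 18.
Add 13 hours 55 minutes leg 1 → 4:42 PM UTC.
Add 6 hours and 15 minutes layover in Halifax → 10:57 PM UTC.
Add 15 hours leg 2 → 1:57 PM UTC (Jul 19).
Add 3 hours and 52 minutes layover in Osaka → 5:49 PM UTC.
Add 5 hours and 45 minutes leg 3 → 11:34 PM UTC.
Wellington is UTC+12:00, so local arrival = 11:34 PM + 12:00 = 11:34 AM on Jul 20.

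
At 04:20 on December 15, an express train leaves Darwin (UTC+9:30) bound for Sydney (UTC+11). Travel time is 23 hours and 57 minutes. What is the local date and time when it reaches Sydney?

Sydney is 1:30 ahead of Darwin.
After 23 hours and 57 minutes it is 04:17 (Dec 16) in Darwin.
Shift by the zone difference: 04:17 + 1:30 = 05:47 on Dec 16 in Sydney.

05:47 on December 16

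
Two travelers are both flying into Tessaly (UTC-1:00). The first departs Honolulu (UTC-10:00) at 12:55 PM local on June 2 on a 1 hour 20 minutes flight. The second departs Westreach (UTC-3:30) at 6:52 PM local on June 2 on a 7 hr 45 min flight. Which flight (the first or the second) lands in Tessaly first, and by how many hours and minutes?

Flight 1 in UTC: 12:55 PM + 10:00 = 10:55 PM on Jun 2.
+1 hour 20 minutes → arrive 12:15 AM UTC on Jun 3.
Flight 2 in UTC: 6:52 PM + 3:30 = 10:22 PM on Jun 2.
+7 hours 45 minutes → arrive 6:07 AM UTC on Jun 3.
Flight 1 lands earlier by 5 hours 52 minutes.

the first, by 5 hours 52 minutes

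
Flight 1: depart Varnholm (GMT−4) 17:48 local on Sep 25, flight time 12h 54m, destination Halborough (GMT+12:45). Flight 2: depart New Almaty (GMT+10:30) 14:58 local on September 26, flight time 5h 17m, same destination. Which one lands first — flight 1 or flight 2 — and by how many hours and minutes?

Flight 1 in UTC: 17:48 + 4:00 = 21:48 on Sep 25.
+12 hours 54 minutes → arrive 10:42 UTC on Sep 26.
Flight 2 in UTC: 14:58 − 10:30 = 04:28 on Sep 26.
+5 hours and 17 minutes → arrive 09:45 UTC on Sep 26.
Flight 2 lands earlier by 57 minutes.

the second, by 57 minutes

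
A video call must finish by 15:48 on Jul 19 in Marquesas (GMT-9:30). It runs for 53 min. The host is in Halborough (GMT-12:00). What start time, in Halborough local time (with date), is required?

Target end time in UTC: 15:48 + 9:30 = 01:18 on Jul 20.
Subtract 53 minutes → start 00:25 UTC on Jul 20.
Halborough is UTC−12:00: 00:25 − 12:00 = 12:25 on Jul 19.

12:25 on Jul 19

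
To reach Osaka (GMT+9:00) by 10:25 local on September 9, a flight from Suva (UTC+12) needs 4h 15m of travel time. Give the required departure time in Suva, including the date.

Target arrival in UTC: 10:25 − 9:00 = 01:25 on Sep 9.
Subtract 4 hours and 15 minutes → departure 21:10 UTC on Sep 8.
Suva is UTC+12:00: 21:10 + 12:00 = 09:10 on Sep 9.

09:10 on September 9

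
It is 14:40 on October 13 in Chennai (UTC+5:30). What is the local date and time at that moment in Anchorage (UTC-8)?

Anchorage is 13:30 behind Chennai.
Shift by the zone difference: 14:40 − 13:30 = 01:10 on Oct 13 in Anchorage.

01:10 on Oct 13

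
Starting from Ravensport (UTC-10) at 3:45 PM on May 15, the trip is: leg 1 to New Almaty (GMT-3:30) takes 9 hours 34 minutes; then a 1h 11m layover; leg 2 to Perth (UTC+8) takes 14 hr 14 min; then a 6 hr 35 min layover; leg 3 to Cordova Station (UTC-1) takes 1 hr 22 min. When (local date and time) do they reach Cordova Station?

9:41 AM on May 17

Convert departure to UTC: 3:45 PM + 10:00 = 1:45 AM UTC on May 16.
Add 9 hours and 34 minutes leg 1 → 11:19 AM UTC.
Add 1 hour and 11 minutes layover in New Almaty → 12:30 PM UTC.
Add 14 hours and 14 minutes leg 2 → 2:44 AM UTC (May 17).
Add 6 hours and 35 minutes layover in Perth → 9:19 AM UTC.
Add 1 hour 22 minutes leg 3 → 10:41 AM UTC.
Cordova Station is UTC−1:00, so local arrival = 10:41 AM − 1:00 = 9:41 AM on May 17.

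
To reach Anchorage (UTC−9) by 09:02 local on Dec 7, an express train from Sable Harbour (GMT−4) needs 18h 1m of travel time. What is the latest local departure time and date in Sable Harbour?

Target arrival in UTC: 09:02 + 9:00 = 18:02 on Dec 7.
Subtract 18 hours and 1 minute → departure 00:01 UTC on Dec 7.
Sable Harbour is UTC−4:00: 00:01 − 4:00 = 20:01 on Dec 6.

20:01 on December 6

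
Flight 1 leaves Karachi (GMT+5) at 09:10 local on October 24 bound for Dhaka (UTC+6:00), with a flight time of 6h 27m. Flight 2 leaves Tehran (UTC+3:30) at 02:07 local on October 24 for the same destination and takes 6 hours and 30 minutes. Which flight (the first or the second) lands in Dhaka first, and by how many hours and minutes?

Flight 1 in UTC: 09:10 − 5:00 = 04:10 on Oct 24.
+6 hours and 27 minutes → arrive 10:37 UTC on Oct 24.
Flight 2 in UTC: 02:07 − 3:30 = 22:37 on Oct 23.
+6 hours and 30 minutes → arrive 05:07 UTC on Oct 24.
Flight 2 lands earlier by 5 hours 30 minutes.

the second, by 5 hours 30 minutes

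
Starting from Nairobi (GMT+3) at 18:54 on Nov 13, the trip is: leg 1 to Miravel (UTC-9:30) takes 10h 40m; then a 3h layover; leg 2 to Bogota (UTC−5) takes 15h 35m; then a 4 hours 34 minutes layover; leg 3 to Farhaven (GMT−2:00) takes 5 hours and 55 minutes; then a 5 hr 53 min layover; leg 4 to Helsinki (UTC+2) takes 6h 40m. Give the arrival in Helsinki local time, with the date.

Convert departure to UTC: 18:54 − 3:00 = 15:54 UTC on Nov 13.
Add 10 hours and 40 minutes leg 1 → 02:34 UTC (Nov 14).
Add 3 hours layover in Miravel → 05:34 UTC.
Add 15 hours 35 minutes leg 2 → 21:09 UTC.
Add 4 hours 34 minutes layover in Bogota → 01:43 UTC (Nov 15).
Add 5 hours and 55 minutes leg 3 → 07:38 UTC.
Add 5 hours 53 minutes layover in Farhaven → 13:31 UTC.
Add 6 hours 40 minutes leg 4 → 20:11 UTC.
Helsinki is UTC+2:00, so local arrival = 20:11 + 2:00 = 22:11 on Nov 15.

22:11 on November 15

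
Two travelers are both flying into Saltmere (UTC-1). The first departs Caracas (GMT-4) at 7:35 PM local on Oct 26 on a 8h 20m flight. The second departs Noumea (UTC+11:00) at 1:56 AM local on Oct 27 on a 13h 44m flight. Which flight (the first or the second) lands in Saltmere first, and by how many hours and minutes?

the second, by 3 hours 15 minutes

Flight 1 in UTC: 7:35 PM + 4:00 = 11:35 PM on Oct 26.
+8 hours 20 minutes → arrive 7:55 AM UTC on Oct 27.
Flight 2 in UTC: 1:56 AM − 11:00 = 2:56 PM on Oct 26.
+13 hours and 44 minutes → arrive 4:40 AM UTC on Oct 27.
Flight 2 lands earlier by 3 hours 15 minutes.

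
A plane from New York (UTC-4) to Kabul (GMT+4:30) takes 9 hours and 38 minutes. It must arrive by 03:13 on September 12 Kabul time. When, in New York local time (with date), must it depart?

09:05 on September 11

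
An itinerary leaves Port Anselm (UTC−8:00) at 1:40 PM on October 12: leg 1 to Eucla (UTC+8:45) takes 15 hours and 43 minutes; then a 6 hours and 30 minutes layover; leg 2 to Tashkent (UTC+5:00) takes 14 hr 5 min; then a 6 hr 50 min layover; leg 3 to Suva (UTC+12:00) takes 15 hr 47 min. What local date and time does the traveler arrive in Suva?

Convert departure to UTC: 1:40 PM + 8:00 = 9:40 PM UTC on Oct 12.
Add 15 hours and 43 minutes leg 1 → 1:23 PM UTC (Oct 13).
Add 6 hours 30 minutes layover in Eucla → 7:53 PM UTC.
Add 14 hours and 5 minutes leg 2 → 9:58 AM UTC (Oct 14).
Add 6 hours 50 minutes layover in Tashkent → 4:48 PM UTC.
Add 15 hours 47 minutes leg 3 → 8:35 AM UTC (Oct 15).
Suva is UTC+12:00, so local arrival = 8:35 AM + 12:00 = 8:35 PM on Oct 15.

8:35 PM on October 15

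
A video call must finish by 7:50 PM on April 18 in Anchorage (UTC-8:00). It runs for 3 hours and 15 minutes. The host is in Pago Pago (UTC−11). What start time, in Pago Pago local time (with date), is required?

Target end time in UTC: 7:50 PM + 8:00 = 3:50 AM on Apr 19.
Subtract 3 hours 15 minutes → start 12:35 AM UTC on Apr 19.
Pago Pago is UTC−11:00: 12:35 AM − 11:00 = 1:35 PM on Apr 18.

1:35 PM on Apr 18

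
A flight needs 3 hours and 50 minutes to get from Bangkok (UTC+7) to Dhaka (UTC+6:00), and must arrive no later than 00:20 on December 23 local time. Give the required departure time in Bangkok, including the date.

Target arrival in UTC: 00:20 − 6:00 = 18:20 on Dec 22.
Subtract 3 hours 50 minutes → departure 14:30 UTC on Dec 22.
Bangkok is UTC+7:00: 14:30 + 7:00 = 21:30 on Dec 22.

21:30 on December 22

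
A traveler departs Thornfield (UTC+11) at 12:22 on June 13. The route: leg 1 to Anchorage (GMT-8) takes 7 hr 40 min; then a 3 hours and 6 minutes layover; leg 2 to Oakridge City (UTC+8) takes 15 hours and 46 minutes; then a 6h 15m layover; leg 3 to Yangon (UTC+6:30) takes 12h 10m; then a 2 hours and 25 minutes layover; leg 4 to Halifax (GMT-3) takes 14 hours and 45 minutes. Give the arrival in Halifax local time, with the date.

12:29 on June 15

Convert departure to UTC: 12:22 − 11:00 = 01:22 UTC on Jun 13.
Add 7 hours and 40 minutes leg 1 → 09:02 UTC.
Add 3 hours and 6 minutes layover in Anchorage → 12:08 UTC.
Add 15 hours 46 minutes leg 2 → 03:54 UTC (Jun 14).
Add 6 hours 15 minutes layover in Oakridge City → 10:09 UTC.
Add 12 hours and 10 minutes leg 3 → 22:19 UTC.
Add 2 hours and 25 minutes layover in Yangon → 00:44 UTC (Jun 15).
Add 14 hours and 45 minutes leg 4 → 15:29 UTC.
Halifax is UTC−3:00, so local arrival = 15:29 − 3:00 = 12:29 on Jun 15.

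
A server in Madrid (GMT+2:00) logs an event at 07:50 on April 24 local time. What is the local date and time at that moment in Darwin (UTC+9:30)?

15:20 on Apr 24

Darwin is 7:30 ahead of Madrid.
Shift by the zone difference: 07:50 + 7:30 = 15:20 on Apr 24 in Darwin.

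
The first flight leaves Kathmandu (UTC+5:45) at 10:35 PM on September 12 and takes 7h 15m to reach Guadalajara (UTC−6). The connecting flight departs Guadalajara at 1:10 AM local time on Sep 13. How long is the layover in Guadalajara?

7 hours 5 minutes

Convert departure to UTC: 10:35 PM − 5:45 = 4:50 PM UTC on Sep 12.
Add 7 hours 15 minutes flight time → 12:05 AM UTC (Sep 13).
Guadalajara is UTC−6:00, so local arrival = 12:05 AM − 6:00 = 6:05 PM on Sep 12.
Layover = 1:10 AM − 6:05 PM (+1 day) = 7 hours 5 minutes.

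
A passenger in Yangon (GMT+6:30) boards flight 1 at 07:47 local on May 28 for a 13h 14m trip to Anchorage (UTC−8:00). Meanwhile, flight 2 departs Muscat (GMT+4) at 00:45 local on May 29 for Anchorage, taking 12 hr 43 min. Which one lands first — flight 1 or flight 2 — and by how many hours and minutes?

the first, by 18 hours 57 minutes

Flight 1 in UTC: 07:47 − 6:30 = 01:17 on May 28.
+13 hours 14 minutes → arrive 14:31 UTC on May 28.
Flight 2 in UTC: 00:45 − 4:00 = 20:45 on May 28.
+12 hours 43 minutes → arrive 09:28 UTC on May 29.
Flight 1 lands earlier by 18 hours 57 minutes.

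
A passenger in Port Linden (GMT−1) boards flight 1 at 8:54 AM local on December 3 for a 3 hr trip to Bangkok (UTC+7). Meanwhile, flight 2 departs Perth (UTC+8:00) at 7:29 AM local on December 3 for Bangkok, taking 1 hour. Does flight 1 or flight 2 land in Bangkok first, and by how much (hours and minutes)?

the second, by 12 hours 25 minutes

Flight 1 in UTC: 8:54 AM + 1:00 = 9:54 AM on Dec 3.
+3 hours → arrive 12:54 PM UTC on Dec 3.
Flight 2 in UTC: 7:29 AM − 8:00 = 11:29 PM on Dec 2.
+1 hour → arrive 12:29 AM UTC on Dec 3.
Flight 2 lands earlier by 12 hours 25 minutes.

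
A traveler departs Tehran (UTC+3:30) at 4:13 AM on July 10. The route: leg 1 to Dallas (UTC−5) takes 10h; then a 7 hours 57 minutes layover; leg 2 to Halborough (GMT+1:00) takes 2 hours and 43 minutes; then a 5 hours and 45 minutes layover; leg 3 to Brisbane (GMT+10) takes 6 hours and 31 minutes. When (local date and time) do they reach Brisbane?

Convert departure to UTC: 4:13 AM − 3:30 = 12:43 AM UTC on Jul 10.
Add 10 hours leg 1 → 10:43 AM UTC.
Add 7 hours and 57 minutes layover in Dallas → 6:40 PM UTC.
Add 2 hours 43 minutes leg 2 → 9:23 PM UTC.
Add 5 hours 45 minutes layover in Halborough → 3:08 AM UTC (Jul 11).
Add 6 hours 31 minutes leg 3 → 9:39 AM UTC.
Brisbane is UTC+10:00, so local arrival = 9:39 AM + 10:00 = 7:39 PM on Jul 11.

7:39 PM on July 11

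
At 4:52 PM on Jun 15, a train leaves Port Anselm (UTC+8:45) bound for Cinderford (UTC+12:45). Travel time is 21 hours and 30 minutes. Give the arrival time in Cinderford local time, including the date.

Convert departure to UTC: 4:52 PM − 8:45 = 8:07 AM UTC on Jun 15.
Add 21 hours and 30 minutes travel time → 5:37 AM UTC (Jun 16).
Cinderford is UTC+12:45, so local arrival = 5:37 AM + 12:45 = 6:22 PM on Jun 16.

6:22 PM on June 16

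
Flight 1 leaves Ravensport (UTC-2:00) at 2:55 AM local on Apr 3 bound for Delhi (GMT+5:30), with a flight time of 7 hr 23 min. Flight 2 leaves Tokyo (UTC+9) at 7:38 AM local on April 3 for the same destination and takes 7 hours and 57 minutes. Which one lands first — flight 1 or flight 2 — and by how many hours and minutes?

Flight 1 in UTC: 2:55 AM + 2:00 = 4:55 AM on Apr 3.
+7 hours and 23 minutes → arrive 12:18 PM UTC on Apr 3.
Flight 2 in UTC: 7:38 AM − 9:00 = 10:38 PM on Apr 2.
+7 hours and 57 minutes → arrive 6:35 AM UTC on Apr 3.
Flight 2 lands earlier by 5 hours 43 minutes.

the second, by 5 hours 43 minutes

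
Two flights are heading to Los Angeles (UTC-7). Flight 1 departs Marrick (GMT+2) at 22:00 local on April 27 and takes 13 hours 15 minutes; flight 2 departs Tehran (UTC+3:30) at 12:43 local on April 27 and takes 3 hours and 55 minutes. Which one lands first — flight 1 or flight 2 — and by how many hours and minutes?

the second, by 20 hours 7 minutes

Flight 1 in UTC: 22:00 − 2:00 = 20:00 on Apr 27.
+13 hours and 15 minutes → arrive 09:15 UTC on Apr 28.
Flight 2 in UTC: 12:43 − 3:30 = 09:13 on Apr 27.
+3 hours 55 minutes → arrive 13:08 UTC on Apr 27.
Flight 2 lands earlier by 20 hours 7 minutes.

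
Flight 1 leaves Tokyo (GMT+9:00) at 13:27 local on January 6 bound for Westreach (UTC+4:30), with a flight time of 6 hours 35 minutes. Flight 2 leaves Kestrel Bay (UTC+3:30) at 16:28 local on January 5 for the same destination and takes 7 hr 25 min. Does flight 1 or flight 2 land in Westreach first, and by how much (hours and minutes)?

Flight 1 in UTC: 13:27 − 9:00 = 04:27 on Jan 6.
+6 hours and 35 minutes → arrive 11:02 UTC on Jan 6.
Flight 2 in UTC: 16:28 − 3:30 = 12:58 on Jan 5.
+7 hours 25 minutes → arrive 20:23 UTC on Jan 5.
Flight 2 lands earlier by 14 hours 39 minutes.

the second, by 14 hours 39 minutes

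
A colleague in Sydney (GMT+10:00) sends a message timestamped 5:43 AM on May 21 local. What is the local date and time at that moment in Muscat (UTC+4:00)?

Muscat is 6:00 behind Sydney.
Shift by the zone difference: 5:43 AM − 6:00 = 11:43 PM on May 20 in Muscat.

11:43 PM on May 20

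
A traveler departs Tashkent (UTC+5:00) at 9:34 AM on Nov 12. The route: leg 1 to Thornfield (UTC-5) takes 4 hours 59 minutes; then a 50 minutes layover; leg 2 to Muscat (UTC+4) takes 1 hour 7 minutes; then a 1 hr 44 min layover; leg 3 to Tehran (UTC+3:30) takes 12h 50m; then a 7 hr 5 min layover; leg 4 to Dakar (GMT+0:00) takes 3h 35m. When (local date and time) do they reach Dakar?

Convert departure to UTC: 9:34 AM − 5:00 = 4:34 AM UTC on Nov 12.
Add 4 hours and 59 minutes leg 1 → 9:33 AM UTC.
Add 50 minutes layover in Thornfield → 10:23 AM UTC.
Add 1 hour and 7 minutes leg 2 → 11:30 AM UTC.
Add 1 hour 44 minutes layover in Muscat → 1:14 PM UTC.
Add 12 hours and 50 minutes leg 3 → 2:04 AM UTC (Nov 13).
Add 7 hours 5 minutes layover in Tehran → 9:09 AM UTC.
Add 3 hours 35 minutes leg 4 → 12:44 PM UTC.
Dakar is UTC+0, so local arrival is the same: 12:44 PM on Nov 13.

12:44 PM on November 13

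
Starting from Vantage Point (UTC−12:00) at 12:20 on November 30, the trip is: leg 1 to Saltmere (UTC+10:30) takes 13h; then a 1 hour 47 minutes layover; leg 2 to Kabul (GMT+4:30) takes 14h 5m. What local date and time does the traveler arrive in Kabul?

Convert departure to UTC: 12:20 + 12:00 = 00:20 UTC on Dec 1.
Add 13 hours leg 1 → 13:20 UTC.
Add 1 hour 47 minutes layover in Saltmere → 15:07 UTC.
Add 14 hours 5 minutes leg 2 → 05:12 UTC (Dec 2).
Kabul is UTC+4:30, so local arrival = 05:12 + 4:30 = 09:42 on Dec 2.

09:42 on December 2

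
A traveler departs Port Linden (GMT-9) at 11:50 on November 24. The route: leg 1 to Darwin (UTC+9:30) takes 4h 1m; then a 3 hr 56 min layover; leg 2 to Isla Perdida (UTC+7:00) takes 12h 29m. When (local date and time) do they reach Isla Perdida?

00:16 on November 26

Convert departure to UTC: 11:50 + 9:00 = 20:50 UTC on Nov 24.
Add 4 hours 1 minute leg 1 → 00:51 UTC (Nov 25).
Add 3 hours 56 minutes layover in Darwin → 04:47 UTC.
Add 12 hours and 29 minutes leg 2 → 17:16 UTC.
Isla Perdida is UTC+7:00, so local arrival = 17:16 + 7:00 = 00:16 on Nov 26.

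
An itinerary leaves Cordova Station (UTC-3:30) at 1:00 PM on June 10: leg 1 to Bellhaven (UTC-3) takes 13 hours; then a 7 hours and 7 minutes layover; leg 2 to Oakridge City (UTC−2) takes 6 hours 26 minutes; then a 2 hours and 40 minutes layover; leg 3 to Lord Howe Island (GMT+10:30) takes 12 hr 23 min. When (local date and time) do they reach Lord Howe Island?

Convert departure to UTC: 1:00 PM + 3:30 = 4:30 PM UTC on Jun 10.
Add 13 hours leg 1 → 5:30 AM UTC (Jun 11).
Add 7 hours and 7 minutes layover in Bellhaven → 12:37 PM UTC.
Add 6 hours 26 minutes leg 2 → 7:03 PM UTC.
Add 2 hours and 40 minutes layover in Oakridge City → 9:43 PM UTC.
Add 12 hours 23 minutes leg 3 → 10:06 AM UTC (Jun 12).
Lord Howe Island is UTC+10:30, so local arrival = 10:06 AM + 10:30 = 8:36 PM on Jun 12.

8:36 PM on Jun 12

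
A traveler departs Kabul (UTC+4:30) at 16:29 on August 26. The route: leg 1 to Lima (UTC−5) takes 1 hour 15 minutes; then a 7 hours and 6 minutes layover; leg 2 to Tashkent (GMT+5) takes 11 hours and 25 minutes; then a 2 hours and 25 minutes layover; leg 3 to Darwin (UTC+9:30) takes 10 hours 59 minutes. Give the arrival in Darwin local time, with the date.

06:39 on Aug 28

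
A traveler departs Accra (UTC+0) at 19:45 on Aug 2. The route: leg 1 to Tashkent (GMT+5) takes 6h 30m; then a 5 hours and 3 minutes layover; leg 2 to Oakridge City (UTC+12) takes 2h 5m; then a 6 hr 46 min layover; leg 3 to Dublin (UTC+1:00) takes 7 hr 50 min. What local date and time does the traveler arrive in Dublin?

00:59 on August 4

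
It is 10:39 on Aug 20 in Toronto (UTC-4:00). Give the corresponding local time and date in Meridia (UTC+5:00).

19:39 on Aug 20

In UTC: 10:39 + 4:00 = 14:39 on Aug 20.
Meridia is UTC+5:00: 14:39 + 5:00 = 19:39 on Aug 20.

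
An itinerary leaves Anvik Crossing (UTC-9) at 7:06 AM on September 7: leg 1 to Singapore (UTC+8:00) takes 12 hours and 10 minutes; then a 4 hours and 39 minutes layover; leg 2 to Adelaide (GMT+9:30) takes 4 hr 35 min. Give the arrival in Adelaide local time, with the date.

11:00 PM on September 8

Convert departure to UTC: 7:06 AM + 9:00 = 4:06 PM UTC on Sep 7.
Add 12 hours and 10 minutes leg 1 → 4:16 AM UTC (Sep 8).
Add 4 hours and 39 minutes layover in Singapore → 8:55 AM UTC.
Add 4 hours and 35 minutes leg 2 → 1:30 PM UTC.
Adelaide is UTC+9:30, so local arrival = 1:30 PM + 9:30 = 11:00 PM on Sep 8.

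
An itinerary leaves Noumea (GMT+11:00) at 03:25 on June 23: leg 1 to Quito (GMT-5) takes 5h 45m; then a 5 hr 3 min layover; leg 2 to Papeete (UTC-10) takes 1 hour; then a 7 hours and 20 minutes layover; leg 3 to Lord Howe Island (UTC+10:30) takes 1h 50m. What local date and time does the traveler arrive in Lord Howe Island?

23:53 on June 23

Convert departure to UTC: 03:25 − 11:00 = 16:25 UTC on Jun 22.
Add 5 hours 45 minutes leg 1 → 22:10 UTC.
Add 5 hours and 3 minutes layover in Quito → 03:13 UTC (Jun 23).
Add 1 hour leg 2 → 04:13 UTC.
Add 7 hours and 20 minutes layover in Papeete → 11:33 UTC.
Add 1 hour and 50 minutes leg 3 → 13:23 UTC.
Lord Howe Island is UTC+10:30, so local arrival = 13:23 + 10:30 = 23:53 on Jun 23.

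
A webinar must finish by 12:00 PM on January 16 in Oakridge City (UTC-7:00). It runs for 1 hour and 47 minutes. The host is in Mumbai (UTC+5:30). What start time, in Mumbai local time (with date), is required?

Target end time in UTC: 12:00 PM + 7:00 = 7:00 PM on Jan 16.
Subtract 1 hour and 47 minutes → start 5:13 PM UTC on Jan 16.
Mumbai is UTC+5:30: 5:13 PM + 5:30 = 10:43 PM on Jan 16.

10:43 PM on January 16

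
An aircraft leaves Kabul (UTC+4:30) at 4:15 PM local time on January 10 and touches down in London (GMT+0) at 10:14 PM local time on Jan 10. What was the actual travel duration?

10 hours 29 minutes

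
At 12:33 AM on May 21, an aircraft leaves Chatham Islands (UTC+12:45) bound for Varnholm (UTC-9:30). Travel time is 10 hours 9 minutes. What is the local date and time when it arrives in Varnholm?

12:27 PM on May 20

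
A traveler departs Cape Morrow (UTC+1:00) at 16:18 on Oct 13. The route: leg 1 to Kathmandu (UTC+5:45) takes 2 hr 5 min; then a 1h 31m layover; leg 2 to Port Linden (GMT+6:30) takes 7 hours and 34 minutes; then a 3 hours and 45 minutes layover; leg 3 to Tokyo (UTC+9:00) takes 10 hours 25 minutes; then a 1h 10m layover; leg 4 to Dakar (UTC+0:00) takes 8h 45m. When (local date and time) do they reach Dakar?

Convert departure to UTC: 16:18 − 1:00 = 15:18 UTC on Oct 13.
Add 2 hours 5 minutes leg 1 → 17:23 UTC.
Add 1 hour 31 minutes layover in Kathmandu → 18:54 UTC.
Add 7 hours 34 minutes leg 2 → 02:28 UTC (Oct 14).
Add 3 hours and 45 minutes layover in Port Linden → 06:13 UTC.
Add 10 hours and 25 minutes leg 3 → 16:38 UTC.
Add 1 hour and 10 minutes layover in Tokyo → 17:48 UTC.
Add 8 hours and 45 minutes leg 4 → 02:33 UTC (Oct 15).
Dakar is UTC+0, so local arrival is the same: 02:33 on Oct 15.

02:33 on October 15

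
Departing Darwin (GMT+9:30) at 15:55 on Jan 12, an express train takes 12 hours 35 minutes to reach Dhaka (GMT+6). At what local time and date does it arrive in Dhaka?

Convert departure to UTC: 15:55 − 9:30 = 06:25 UTC on Jan 12.
Add 12 hours 35 minutes travel time → 19:00 UTC.
Dhaka is UTC+6:00, so local arrival = 19:00 + 6:00 = 01:00 on Jan 13.

01:00 on January 13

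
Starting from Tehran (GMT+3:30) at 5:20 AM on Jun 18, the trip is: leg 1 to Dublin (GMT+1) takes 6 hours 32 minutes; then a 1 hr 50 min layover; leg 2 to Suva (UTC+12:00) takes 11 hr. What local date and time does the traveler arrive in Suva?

Convert departure to UTC: 5:20 AM − 3:30 = 1:50 AM UTC on Jun 18.
Add 6 hours and 32 minutes leg 1 → 8:22 AM UTC.
Add 1 hour and 50 minutes layover in Dublin → 10:12 AM UTC.
Add 11 hours leg 2 → 9:12 PM UTC.
Suva is UTC+12:00, so local arrival = 9:12 PM + 12:00 = 9:12 AM on Jun 19.

9:12 AM on June 19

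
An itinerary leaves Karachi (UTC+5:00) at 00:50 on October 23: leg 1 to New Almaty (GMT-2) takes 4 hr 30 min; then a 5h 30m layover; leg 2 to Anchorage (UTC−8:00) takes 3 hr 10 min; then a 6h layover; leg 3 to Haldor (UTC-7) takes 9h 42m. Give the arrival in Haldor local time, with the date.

17:42 on Oct 23

Convert departure to UTC: 00:50 − 5:00 = 19:50 UTC on Oct 22.
Add 4 hours 30 minutes leg 1 → 00:20 UTC (Oct 23).
Add 5 hours and 30 minutes layover in New Almaty → 05:50 UTC.
Add 3 hours and 10 minutes leg 2 → 09:00 UTC.
Add 6 hours layover in Anchorage → 15:00 UTC.
Add 9 hours and 42 minutes leg 3 → 00:42 UTC (Oct 24).
Haldor is UTC−7:00, so local arrival = 00:42 − 7:00 = 17:42 on Oct 23.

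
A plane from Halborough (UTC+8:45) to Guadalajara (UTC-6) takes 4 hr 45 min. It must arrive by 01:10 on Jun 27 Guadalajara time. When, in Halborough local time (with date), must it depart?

Target arrival in UTC: 01:10 + 6:00 = 07:10 on Jun 27.
Subtract 4 hours and 45 minutes → departure 02:25 UTC on Jun 27.
Halborough is UTC+8:45: 02:25 + 8:45 = 11:10 on Jun 27.

11:10 on June 27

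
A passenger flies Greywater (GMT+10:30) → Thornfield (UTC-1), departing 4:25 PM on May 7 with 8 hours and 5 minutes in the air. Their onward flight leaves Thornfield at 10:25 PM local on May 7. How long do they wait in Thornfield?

9 hours 25 minutes

Convert departure to UTC: 4:25 PM − 10:30 = 5:55 AM UTC on May 7.
Add 8 hours 5 minutes flight time → 2:00 PM UTC.
Thornfield is UTC−1:00, so local arrival = 2:00 PM − 1:00 = 1:00 PM on May 7.
Layover = 10:25 PM − 1:00 PM = 9 hours 25 minutes.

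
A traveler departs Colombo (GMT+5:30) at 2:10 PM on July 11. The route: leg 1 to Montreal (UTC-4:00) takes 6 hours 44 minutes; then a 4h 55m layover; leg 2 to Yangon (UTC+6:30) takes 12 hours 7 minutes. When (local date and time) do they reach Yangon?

Convert departure to UTC: 2:10 PM − 5:30 = 8:40 AM UTC on Jul 11.
Add 6 hours and 44 minutes leg 1 → 3:24 PM UTC.
Add 4 hours 55 minutes layover in Montreal → 8:19 PM UTC.
Add 12 hours 7 minutes leg 2 → 8:26 AM UTC (Jul 12).
Yangon is UTC+6:30, so local arrival = 8:26 AM + 6:30 = 2:56 PM on Jul 12.

2:56 PM on July 12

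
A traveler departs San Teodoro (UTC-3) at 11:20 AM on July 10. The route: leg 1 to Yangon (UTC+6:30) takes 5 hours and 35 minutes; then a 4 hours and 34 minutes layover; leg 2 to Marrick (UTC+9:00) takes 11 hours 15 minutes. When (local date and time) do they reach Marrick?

Convert departure to UTC: 11:20 AM + 3:00 = 2:20 PM UTC on Jul 10.
Add 5 hours and 35 minutes leg 1 → 7:55 PM UTC.
Add 4 hours and 34 minutes layover in Yangon → 12:29 AM UTC (Jul 11).
Add 11 hours 15 minutes leg 2 → 11:44 AM UTC.
Marrick is UTC+9:00, so local arrival = 11:44 AM + 9:00 = 8:44 PM on Jul 11.

8:44 PM on July 11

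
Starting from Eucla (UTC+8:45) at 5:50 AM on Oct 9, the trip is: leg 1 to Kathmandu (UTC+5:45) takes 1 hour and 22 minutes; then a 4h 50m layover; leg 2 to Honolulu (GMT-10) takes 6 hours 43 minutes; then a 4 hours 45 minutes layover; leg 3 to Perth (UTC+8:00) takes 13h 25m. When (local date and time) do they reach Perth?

12:10 PM on October 10

Convert departure to UTC: 5:50 AM − 8:45 = 9:05 PM UTC on Oct 8.
Add 1 hour and 22 minutes leg 1 → 10:27 PM UTC.
Add 4 hours and 50 minutes layover in Kathmandu → 3:17 AM UTC (Oct 9).
Add 6 hours 43 minutes leg 2 → 10:00 AM UTC.
Add 4 hours and 45 minutes layover in Honolulu → 2:45 PM UTC.
Add 13 hours and 25 minutes leg 3 → 4:10 AM UTC (Oct 10).
Perth is UTC+8:00, so local arrival = 4:10 AM + 8:00 = 12:10 PM on Oct 10.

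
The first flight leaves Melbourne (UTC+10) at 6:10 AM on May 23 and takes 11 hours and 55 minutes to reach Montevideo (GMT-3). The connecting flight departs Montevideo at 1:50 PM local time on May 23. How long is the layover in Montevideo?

8 hours 45 minutes

Convert departure to UTC: 6:10 AM − 10:00 = 8:10 PM UTC on May 22.
Add 11 hours and 55 minutes flight time → 8:05 AM UTC (May 23).
Montevideo is UTC−3:00, so local arrival = 8:05 AM − 3:00 = 5:05 AM on May 23.
Layover = 1:50 PM − 5:05 AM = 8 hours 45 minutes.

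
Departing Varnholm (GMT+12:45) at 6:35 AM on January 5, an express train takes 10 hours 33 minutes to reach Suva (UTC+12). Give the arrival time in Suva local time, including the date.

4:23 PM on January 5

Convert departure to UTC: 6:35 AM − 12:45 = 5:50 PM UTC on Jan 4.
Add 10 hours and 33 minutes travel time → 4:23 AM UTC (Jan 5).
Suva is UTC+12:00, so local arrival = 4:23 AM + 12:00 = 4:23 PM on Jan 5.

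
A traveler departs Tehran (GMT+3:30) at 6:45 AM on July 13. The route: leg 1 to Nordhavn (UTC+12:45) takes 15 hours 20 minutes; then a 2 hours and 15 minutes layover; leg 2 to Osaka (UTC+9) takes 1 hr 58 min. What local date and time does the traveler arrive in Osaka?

7:48 AM on Jul 14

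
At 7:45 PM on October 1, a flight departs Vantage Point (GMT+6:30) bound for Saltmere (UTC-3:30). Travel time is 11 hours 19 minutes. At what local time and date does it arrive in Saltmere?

Convert departure to UTC: 7:45 PM − 6:30 = 1:15 PM UTC on Oct 1.
Add 11 hours and 19 minutes travel time → 12:34 AM UTC (Oct 2).
Saltmere is UTC−3:30, so local arrival = 12:34 AM − 3:30 = 9:04 PM on Oct 1.

9:04 PM on Oct 1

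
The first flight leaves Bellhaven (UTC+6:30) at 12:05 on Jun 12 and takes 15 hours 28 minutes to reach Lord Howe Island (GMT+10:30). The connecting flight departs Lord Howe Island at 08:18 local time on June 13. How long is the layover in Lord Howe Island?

45 minutes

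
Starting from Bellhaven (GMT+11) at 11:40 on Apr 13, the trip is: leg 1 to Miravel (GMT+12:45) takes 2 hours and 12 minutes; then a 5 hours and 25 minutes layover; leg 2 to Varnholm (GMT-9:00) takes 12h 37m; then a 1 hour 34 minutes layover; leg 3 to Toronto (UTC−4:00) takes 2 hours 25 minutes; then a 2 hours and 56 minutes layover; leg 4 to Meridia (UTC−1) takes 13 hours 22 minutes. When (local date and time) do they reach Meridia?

Convert departure to UTC: 11:40 − 11:00 = 00:40 UTC on Apr 13.
Add 2 hours and 12 minutes leg 1 → 02:52 UTC.
Add 5 hours and 25 minutes layover in Miravel → 08:17 UTC.
Add 12 hours 37 minutes leg 2 → 20:54 UTC.
Add 1 hour 34 minutes layover in Varnholm → 22:28 UTC.
Add 2 hours 25 minutes leg 3 → 00:53 UTC (Apr 14).
Add 2 hours and 56 minutes layover in Toronto → 03:49 UTC.
Add 13 hours 22 minutes leg 4 → 17:11 UTC.
Meridia is UTC−1:00, so local arrival = 17:11 − 1:00 = 16:11 on Apr 14.

16:11 on April 14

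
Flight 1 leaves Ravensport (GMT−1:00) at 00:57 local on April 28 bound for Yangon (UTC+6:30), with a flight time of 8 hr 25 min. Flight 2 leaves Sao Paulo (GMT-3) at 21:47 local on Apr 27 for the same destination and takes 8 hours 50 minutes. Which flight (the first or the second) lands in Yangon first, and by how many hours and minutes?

Flight 1 in UTC: 00:57 + 1:00 = 01:57 on Apr 28.
+8 hours and 25 minutes → arrive 10:22 UTC on Apr 28.
Flight 2 in UTC: 21:47 + 3:00 = 00:47 on Apr 28.
+8 hours and 50 minutes → arrive 09:37 UTC on Apr 28.
Flight 2 lands earlier by 45 minutes.

the second, by 45 minutes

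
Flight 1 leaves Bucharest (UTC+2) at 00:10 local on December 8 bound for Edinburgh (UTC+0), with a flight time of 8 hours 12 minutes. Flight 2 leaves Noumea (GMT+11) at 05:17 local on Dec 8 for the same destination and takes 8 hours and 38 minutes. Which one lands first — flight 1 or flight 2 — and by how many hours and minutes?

the second, by 3 hours 27 minutes

Flight 1 in UTC: 00:10 − 2:00 = 22:10 on Dec 7.
+8 hours and 12 minutes → arrive 06:22 UTC on Dec 8.
Flight 2 in UTC: 05:17 − 11:00 = 18:17 on Dec 7.
+8 hours and 38 minutes → arrive 02:55 UTC on Dec 8.
Flight 2 lands earlier by 3 hours 27 minutes.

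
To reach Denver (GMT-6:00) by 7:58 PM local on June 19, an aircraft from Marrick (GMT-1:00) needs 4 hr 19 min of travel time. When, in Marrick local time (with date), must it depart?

8:39 PM on June 19

Target arrival in UTC: 7:58 PM + 6:00 = 1:58 AM on Jun 20.
Subtract 4 hours 19 minutes → departure 9:39 PM UTC on Jun 19.
Marrick is UTC−1:00: 9:39 PM − 1:00 = 8:39 PM on Jun 19.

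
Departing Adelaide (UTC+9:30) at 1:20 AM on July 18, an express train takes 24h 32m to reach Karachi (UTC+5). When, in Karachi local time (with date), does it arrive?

Karachi is 4:30 behind Adelaide.
After 24 hours and 32 minutes it is 1:52 AM (Jul 19) in Adelaide.
Shift by the zone difference: 1:52 AM − 4:30 = 9:22 PM on Jul 18 in Karachi.

9:22 PM on July 18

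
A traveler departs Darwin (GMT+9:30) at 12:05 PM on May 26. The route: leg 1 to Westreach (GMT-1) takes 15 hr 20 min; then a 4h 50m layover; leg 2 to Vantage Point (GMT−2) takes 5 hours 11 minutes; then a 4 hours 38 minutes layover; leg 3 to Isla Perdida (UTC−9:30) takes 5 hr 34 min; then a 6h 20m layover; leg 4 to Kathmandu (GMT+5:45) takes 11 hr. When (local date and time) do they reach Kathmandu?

Convert departure to UTC: 12:05 PM − 9:30 = 2:35 AM UTC on May 26.
Add 15 hours and 20 minutes leg 1 → 5:55 PM UTC.
Add 4 hours and 50 minutes layover in Westreach → 10:45 PM UTC.
Add 5 hours and 11 minutes leg 2 → 3:56 AM UTC (May 27).
Add 4 hours 38 minutes layover in Vantage Point → 8:34 AM UTC.
Add 5 hours and 34 minutes leg 3 → 2:08 PM UTC.
Add 6 hours 20 minutes layover in Isla Perdida → 8:28 PM UTC.
Add 11 hours leg 4 → 7:28 AM UTC (May 28).
Kathmandu is UTC+5:45, so local arrival = 7:28 AM + 5:45 = 1:13 PM on May 28.

1:13 PM on May 28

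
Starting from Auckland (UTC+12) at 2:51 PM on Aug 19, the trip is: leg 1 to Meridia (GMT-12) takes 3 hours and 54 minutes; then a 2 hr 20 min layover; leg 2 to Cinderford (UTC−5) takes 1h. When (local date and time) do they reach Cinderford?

5:05 AM on August 19

Convert departure to UTC: 2:51 PM − 12:00 = 2:51 AM UTC on Aug 19.
Add 3 hours and 54 minutes leg 1 → 6:45 AM UTC.
Add 2 hours 20 minutes layover in Meridia → 9:05 AM UTC.
Add 1 hour leg 2 → 10:05 AM UTC.
Cinderford is UTC−5:00, so local arrival = 10:05 AM − 5:00 = 5:05 AM on Aug 19.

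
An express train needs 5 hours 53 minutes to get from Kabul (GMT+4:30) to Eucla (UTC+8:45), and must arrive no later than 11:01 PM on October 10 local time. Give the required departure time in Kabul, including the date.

Target arrival in UTC: 11:01 PM − 8:45 = 2:16 PM on Oct 10.
Subtract 5 hours and 53 minutes → departure 8:23 AM UTC on Oct 10.
Kabul is UTC+4:30: 8:23 AM + 4:30 = 12:53 PM on Oct 10.

12:53 PM on Oct 10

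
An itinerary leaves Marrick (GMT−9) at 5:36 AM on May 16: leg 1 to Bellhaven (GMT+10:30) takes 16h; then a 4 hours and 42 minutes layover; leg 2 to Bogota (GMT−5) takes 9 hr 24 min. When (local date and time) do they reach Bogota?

Convert departure to UTC: 5:36 AM + 9:00 = 2:36 PM UTC on May 16.
Add 16 hours leg 1 → 6:36 AM UTC (May 17).
Add 4 hours 42 minutes layover in Bellhaven → 11:18 AM UTC.
Add 9 hours 24 minutes leg 2 → 8:42 PM UTC.
Bogota is UTC−5:00, so local arrival = 8:42 PM − 5:00 = 3:42 PM on May 17.

3:42 PM on May 17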